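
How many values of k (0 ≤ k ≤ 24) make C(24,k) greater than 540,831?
9

Explanation: Row 24 is unimodal and symmetric about k=24/2. C(24,7)=346,104 ≤ 540,831; C(24,8)=735,471 > 540,831; by symmetry C(24,k) > 540,831 for k = 8..16. That's 16 - 8 + 1 = 9 values.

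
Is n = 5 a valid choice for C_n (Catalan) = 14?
No

Reasoning: C_5 = C(10,5)/(5+1) = 252/6 = 42, which does not equal 14.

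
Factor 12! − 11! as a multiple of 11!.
12! − 11! = 12·11! − 11! = (12 − 1)·11! = 11 × 11! = 439,084,800.

Answer: 11 × 11! = 439,084,800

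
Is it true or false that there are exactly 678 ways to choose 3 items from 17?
False
C(17,3) = 680 ≠ 678.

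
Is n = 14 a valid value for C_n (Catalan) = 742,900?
No

Reasoning: C_14 = C(28,14)/(14+1) = 40,116,600/15 = 2,674,440, which does not equal 742,900.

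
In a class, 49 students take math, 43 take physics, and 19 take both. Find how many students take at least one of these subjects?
73
|A∪B| = |A|+|B|-|A∩B| = 49+43-19 = 73.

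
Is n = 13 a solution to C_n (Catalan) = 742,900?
Yes

Solution: C_13 = C(26,13)/(13+1) = 10,400,600/14 = 742,900, which equals 742,900.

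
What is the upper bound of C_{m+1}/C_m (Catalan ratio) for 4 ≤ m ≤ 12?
25/7

Solution: C_{m+1}/C_m = 2(2m+1)/(m+2), which increases with m. Maximum at m = 12: 2·25/14 = 25/7.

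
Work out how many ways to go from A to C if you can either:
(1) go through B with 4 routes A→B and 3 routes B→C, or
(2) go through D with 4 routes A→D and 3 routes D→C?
24
Route via B: 4×3=12. Route via D: 4×3=12. Total: 24.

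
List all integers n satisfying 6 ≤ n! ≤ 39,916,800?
3, 4, 5, 6, 7, 8, 9, 10, 11

Explanation: n! is strictly increasing; 3! = 6 and 11! = 39,916,800, so valid n = 3, 4, 5, 6, 7, 8, 9, 10, 11.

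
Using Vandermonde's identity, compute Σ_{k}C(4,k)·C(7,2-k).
= C(4+7,2) = C(11,2) = 55.
Final answer: 55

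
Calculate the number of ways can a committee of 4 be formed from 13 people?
715

Working:
C(13,4) = 13! / (4! × (13-4)!)
         = 13! / (4! × 9!)
         = 715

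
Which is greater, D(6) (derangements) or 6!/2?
D(6) = (6-1)·[D(5) + D(4)] = 5·[44 + 9] = 265; 6!/2 = 720/2 = 360.
Final answer: 6!/2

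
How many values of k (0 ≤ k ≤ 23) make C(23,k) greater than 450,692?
8
Row 23 is unimodal and symmetric about k=23/2. C(23,7)=245,157 ≤ 450,692; C(23,8)=490,314 > 450,692; by symmetry C(23,k) > 450,692 for k = 8..15. That's 15 - 8 + 1 = 8 values.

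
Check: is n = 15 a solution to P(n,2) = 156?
No

Reasoning: P(15,2) = 15·14 = 210, which does not equal 156.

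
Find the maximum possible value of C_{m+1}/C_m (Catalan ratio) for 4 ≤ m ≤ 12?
25/7

Solution: C_{m+1}/C_m = 2(2m+1)/(m+2), which increases with m. Maximum at m = 12: 2·25/14 = 25/7.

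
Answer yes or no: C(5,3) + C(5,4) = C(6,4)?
Yes

Working:
Pascal's identity: LHS = 10 + 5 = 15; RHS = C(6,4) = 15. Both sides agree, so the statement holds.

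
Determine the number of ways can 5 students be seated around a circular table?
24

Explanation: Circular arrangements: (5-1)! = 24.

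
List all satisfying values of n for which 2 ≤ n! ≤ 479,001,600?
2, 3, 4, 5, 6, 7, 8, 9, 10, 11, 12

n! is strictly increasing; 2! = 2 and 12! = 479,001,600, so valid n = 2, 3, 4, 5, 6, 7, 8, 9, 10, 11, 12.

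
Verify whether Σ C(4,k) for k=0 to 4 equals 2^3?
Binomial theorem: Σ C(4,k) = (1+1)^4 = 2^4 = 16; RHS 2^3 = 8.
Final answer: False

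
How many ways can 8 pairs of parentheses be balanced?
1,430
Using the Catalan number formula: C_n = C(2n, n) / (n+1)
C_8 = C(16, 8) / (8+1)
     = 12870 / 9
     = 1,430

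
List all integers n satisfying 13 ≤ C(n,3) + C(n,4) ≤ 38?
C(4,3)+C(4,4)=5; C(5,3)+C(5,4)=15; C(6,3)+C(6,4)=35; C(7,3)+C(7,4)=70. So valid n = 5, 6.

Answer: 5, 6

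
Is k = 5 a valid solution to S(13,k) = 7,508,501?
Yes

S(13,5) = 5·S(12,5) + S(12,4) = 5·1,379,400 + 611,501 = 7,508,501, which equals 7,508,501.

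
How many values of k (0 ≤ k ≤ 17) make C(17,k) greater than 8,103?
Row 17 is unimodal and symmetric about k=17/2. C(17,5)=6,188 ≤ 8,103; C(17,6)=12,376 > 8,103; by symmetry C(17,k) > 8,103 for k = 6..11. That's 11 - 6 + 1 = 6 values.

Answer: 6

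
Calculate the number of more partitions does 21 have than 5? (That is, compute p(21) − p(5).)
Pentagonal recurrence p(n) = p(n−1) + p(n−2) − p(n−5) − p(n−7) + …: p(21) = p(20) + p(19) − p(16) − p(14) + p(9) + p(6) = 627 + 490 − 231 − 135 + 30 + 11 = 792.
p(5) = p(4) + p(3) − p(0) = 5 + 3 − 1 = 7.
Difference = 792 − 7 = 785.
Final answer: 785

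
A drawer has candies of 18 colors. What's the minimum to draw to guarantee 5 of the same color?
73

Solution: Worst case: 4 of each = 72. One more: 73.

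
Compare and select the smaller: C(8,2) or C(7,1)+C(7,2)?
Equal

Solution: By Pascal's identity: C(8,2) = C(7,1)+C(7,2) = 28. Equal.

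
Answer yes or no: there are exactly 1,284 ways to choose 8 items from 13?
C(13,8) = 1,287 ≠ 1284.
Final answer: No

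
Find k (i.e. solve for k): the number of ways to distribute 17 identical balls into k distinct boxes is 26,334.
6

Stars and bars: the count is C(17+k−1, k−1), increasing in k. k=4: C(20,3) = 1,140, k=5: C(21,4) = 5,985, k=6: C(22,5) = 26,334 ✓. So k = 6.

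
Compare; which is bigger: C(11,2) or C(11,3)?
C(11,2)=55, C(11,3)=165.
Final answer: C(11,3)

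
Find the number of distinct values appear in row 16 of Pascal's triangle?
Row 16 has entries C(16,0)..C(16,16); by symmetry C(16,k)=C(16,16-k), giving 9 distinct values.
Final answer: 9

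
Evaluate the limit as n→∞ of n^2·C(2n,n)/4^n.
∞
C(2n,n) ~ 4^n/√(πn), so n^2·C(2n,n)/4^n ~ n^(2 − 1/2)/√π → ∞.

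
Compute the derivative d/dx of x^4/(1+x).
Quotient rule: [4x^{3}(1+x) - x^4]/(1+x)².

Answer: (4x^3(1+x) - x^4)/(1+x)²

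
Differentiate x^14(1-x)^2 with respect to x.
14x^13(1-x)^2 - 2x^14(1-x)^1
Product rule: 14x^{13}(1-x)^{2} + x^14·(-2)(1-x)^{1}.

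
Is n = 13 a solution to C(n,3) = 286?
Yes
C(13,3) = 13·12·11/3! = 1,716/6 = 286, which equals 286.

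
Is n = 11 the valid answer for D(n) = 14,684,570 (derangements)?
D(11) = (11-1)·[D(10) + D(9)] = 10·[1,334,961 + 133,496] = 14,684,570, which equals 14,684,570.

Answer: Yes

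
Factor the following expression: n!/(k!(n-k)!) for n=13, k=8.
This is the binomial coefficient C(13,8) = 1,287.

Answer: C(13,8) = 1,287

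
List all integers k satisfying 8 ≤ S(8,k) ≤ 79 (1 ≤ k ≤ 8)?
S(8,1)=1; S(8,2)=127; S(8,3)=966; S(8,4)=1,701; S(8,5)=1,050; S(8,6)=266; S(8,7)=28; S(8,8)=1. So valid k = 7.

Answer: 7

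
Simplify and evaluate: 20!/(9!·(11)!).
167,960

Reasoning: This is C(20,9) = 167,960.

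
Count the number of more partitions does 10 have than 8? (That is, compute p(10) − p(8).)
20

Explanation: Pentagonal recurrence p(n) = p(n−1) + p(n−2) − p(n−5) − p(n−7) + …: p(10) = p(9) + p(8) − p(5) − p(3) = 30 + 22 − 7 − 3 = 42.
p(8) = p(7) + p(6) − p(3) − p(1) = 15 + 11 − 3 − 1 = 22.
Difference = 42 − 22 = 20.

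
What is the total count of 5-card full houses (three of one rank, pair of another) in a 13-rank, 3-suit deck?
468

Solution: Triple rank: 13. Triple suits: C(3,3)=1. Pair rank: 12. Pair suits: C(3,2)=3. Total: 468.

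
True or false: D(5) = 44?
True

Working:
Derangements of 5 elements: D(5) = (5-1)·[D(4) + D(3)] = 4·[9 + 2] = 44.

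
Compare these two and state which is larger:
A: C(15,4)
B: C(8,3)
A

Solution: A=C(15,4)=1,365, B=C(8,3)=56.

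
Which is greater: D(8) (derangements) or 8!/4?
D(8)

Reasoning: D(8) = (8-1)·[D(7) + D(6)] = 7·[1,854 + 265] = 14,833; 8!/4 = 40,320/4 = 10,080.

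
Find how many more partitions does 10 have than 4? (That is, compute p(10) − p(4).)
37

Solution: Pentagonal recurrence p(n) = p(n−1) + p(n−2) − p(n−5) − p(n−7) + …: p(10) = p(9) + p(8) − p(5) − p(3) = 30 + 22 − 7 − 3 = 42.
p(4) = p(3) + p(2) = 3 + 2 = 5.
Difference = 42 − 5 = 37.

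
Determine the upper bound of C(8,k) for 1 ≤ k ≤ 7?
C(8,k) is maximised at the centre of the row: C(8,4) = 70.

Answer: 70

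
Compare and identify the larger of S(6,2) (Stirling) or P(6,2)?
S(6,2)

Working:
S(6,2) = 2·S(5,2) + S(5,1) = 2·15 + 1 = 31; P(6,2) = 30.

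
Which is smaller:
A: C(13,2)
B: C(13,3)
A

Working:
A=C(13,2)=78, B=C(13,3)=286.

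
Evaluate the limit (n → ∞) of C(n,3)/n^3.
1/6

C(n,3) ≈ n^3/3! for large n. Limit = 1/3! = 1/6.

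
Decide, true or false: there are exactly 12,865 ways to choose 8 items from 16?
False

Explanation: C(16,8) = 12,870 ≠ 12865.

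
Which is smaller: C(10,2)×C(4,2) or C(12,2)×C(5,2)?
C(10,2)×C(4,2)=270, C(12,2)×C(5,2)=660.

Answer: C(10,2)×C(4,2)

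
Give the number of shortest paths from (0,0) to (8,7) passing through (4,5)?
1,890

Explanation: To (4,5): C(9,4)=126. From there: C(6,4)=15. Total: 1,890.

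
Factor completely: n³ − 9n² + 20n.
n(n − 4)(n − 5)

Working:
n³ − 9n² + 20n = n(n² − 9n + 20) = n(n − 4)(n − 5).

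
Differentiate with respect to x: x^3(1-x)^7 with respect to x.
3x^2(1-x)^7 - 7x^3(1-x)^6

Explanation: Product rule: 3x^{2}(1-x)^{7} + x^3·(-7)(1-x)^{6}.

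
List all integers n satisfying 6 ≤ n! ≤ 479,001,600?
3, 4, 5, 6, 7, 8, 9, 10, 11, 12

Solution: n! is strictly increasing; 3! = 6 and 12! = 479,001,600, so valid n = 3, 4, 5, 6, 7, 8, 9, 10, 11, 12.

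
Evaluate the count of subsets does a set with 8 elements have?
256

Reasoning: Each element can be included or excluded: 2^8 = 256.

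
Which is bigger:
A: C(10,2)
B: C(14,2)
B

Explanation: A=C(10,2)=45, B=C(14,2)=91.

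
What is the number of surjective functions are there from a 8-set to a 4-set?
40,824

Onto functions = 4! × S(8,4)
First compute S(8,4) via recurrence:
Using the Stirling recurrence: S(n,k) = k·S(n-1,k) + S(n-1,k-1)
S(8,4) = 4·S(7,4) + S(7,3)
         = 4·350 + 301
         = 1400 + 301
         = 1,701
Then: 24 × 1701 = 40,824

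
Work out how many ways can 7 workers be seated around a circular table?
Circular arrangements: (7-1)! = 720.

Answer: 720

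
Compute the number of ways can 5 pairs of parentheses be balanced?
42

Explanation: Using the Catalan number formula: C_n = C(2n, n) / (n+1)
C_5 = C(10, 5) / (5+1)
     = 252 / 6
     = 42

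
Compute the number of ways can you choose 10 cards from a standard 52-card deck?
C(52,10) = 15,820,024,220.
Final answer: 15,820,024,220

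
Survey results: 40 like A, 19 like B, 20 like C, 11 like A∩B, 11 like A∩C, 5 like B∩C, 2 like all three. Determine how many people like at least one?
54

Solution: |A∪B∪C| = 40+19+20-11-11-5+2 = 54.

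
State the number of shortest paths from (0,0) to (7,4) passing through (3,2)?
To (3,2): C(5,3)=10. From there: C(6,4)=15. Total: 150.
Final answer: 150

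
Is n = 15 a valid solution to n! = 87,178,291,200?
No

15! = 15·14! = 15·87,178,291,200 = 1,307,674,368,000, which does not equal 87,178,291,200.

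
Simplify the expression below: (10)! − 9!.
(10)! − 9! = (10)·9! − 9! = (10−1)·9! = 9·9! = 3,265,920.
Final answer: 3,265,920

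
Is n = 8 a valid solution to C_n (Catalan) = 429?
C_8 = C(16,8)/(8+1) = 12,870/9 = 1,430, which does not equal 429.

Answer: No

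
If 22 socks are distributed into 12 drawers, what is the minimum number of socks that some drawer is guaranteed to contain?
2

Working:
Pigeonhole: ⌈22/12⌉ = 2.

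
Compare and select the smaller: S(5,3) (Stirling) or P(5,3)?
S(5,3)
S(5,3) = 3·S(4,3) + S(4,2) = 3·6 + 7 = 25; P(5,3) = 60.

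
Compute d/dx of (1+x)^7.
7(1+x)^6

Solution: Using the power rule: d/dx (1+x)^7 = 7(1+x)^{6}.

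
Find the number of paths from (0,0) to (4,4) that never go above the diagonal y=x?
14

Working:
Counted by the Catalan number C_4: C_4 = C(8,4)/(4+1) = 70/5 = 14.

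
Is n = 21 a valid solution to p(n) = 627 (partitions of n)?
No

Working:
Pentagonal recurrence p(n) = p(n−1) + p(n−2) − p(n−5) − p(n−7) + …: p(21) = p(20) + p(19) − p(16) − p(14) + p(9) + p(6) = 627 + 490 − 231 − 135 + 30 + 11 = 792, which does not equal 627.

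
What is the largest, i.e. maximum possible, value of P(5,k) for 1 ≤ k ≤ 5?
P(5,k) increases in k, so maximum at k = 5: 5! = 120.

Answer: 120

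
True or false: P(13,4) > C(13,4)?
P(13,4) = 17,160 and C(13,4) = 715; P(n,r) = r! × C(n,r) so P > C whenever r ≥ 2.

Answer: True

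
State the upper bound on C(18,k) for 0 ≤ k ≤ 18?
48,620
Maximum at k = 9: C(18,9) = 48,620.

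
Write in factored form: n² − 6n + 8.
(n − 2)(n − 4)

Solution: Seek roots whose sum is 6 and product is 8: (2, 4). So n² − 6n + 8 = (n − 2)(n − 4).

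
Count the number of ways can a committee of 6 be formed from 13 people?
1,716
C(13,6) = 13! / (6! × (13-6)!)
         = 13! / (6! × 7!)
         = 1,716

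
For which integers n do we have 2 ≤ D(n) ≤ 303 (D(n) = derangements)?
3, 4, 5, 6

Working:
Using D(n) = (n−1)[D(n−1) + D(n−2)] with D(1)=0, D(2)=1: D(2)=1; D(3)=2; D(4)=9; D(5)=44; D(6)=265; D(7)=1,854. So valid n = 3, 4, 5, 6.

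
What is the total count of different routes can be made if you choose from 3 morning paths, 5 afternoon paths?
By the multiplication principle: 3 × 5 = 15.

Answer: 15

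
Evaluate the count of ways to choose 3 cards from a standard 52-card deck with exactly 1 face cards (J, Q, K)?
9,360

Reasoning: 12 face cards and 40 non-face cards: C(12,1) × C(40,2) = 12 × 780 = 9,360.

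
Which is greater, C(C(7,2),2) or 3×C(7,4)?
C(C(7,2),2)

C(C(7,2),2)=210, 3×C(7,4)=105.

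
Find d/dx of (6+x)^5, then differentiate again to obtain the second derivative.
20(6+x)^3

First derivative: 5(6+x)^{4}. Second derivative: 5·4·(6+x)^{3} = 20(6+x)^{3}.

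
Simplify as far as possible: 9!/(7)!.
72

Working:
This equals 9×8 = 72.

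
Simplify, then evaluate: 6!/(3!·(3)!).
20

Working:
This is C(6,3) = 20.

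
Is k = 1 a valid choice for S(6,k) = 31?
No

Working:
S(6,1) = 1·S(5,1) + S(5,0) = 1·1 + 0 = 1, which does not equal 31.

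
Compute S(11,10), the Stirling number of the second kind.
55

Reasoning: Using the Stirling recurrence: S(n,k) = k·S(n-1,k) + S(n-1,k-1)
S(11,10) = 10·S(10,10) + S(10,9)
         = 10·1 + 45
         = 10 + 45
         = 55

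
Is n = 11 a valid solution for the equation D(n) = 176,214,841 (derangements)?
No

Explanation: D(11) = (11-1)·[D(10) + D(9)] = 10·[1,334,961 + 133,496] = 14,684,570, which does not equal 176,214,841.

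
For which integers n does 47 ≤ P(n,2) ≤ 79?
P(7,2)=42; P(8,2)=56; P(9,2)=72; P(10,2)=90. So valid n = 8, 9.

Answer: 8, 9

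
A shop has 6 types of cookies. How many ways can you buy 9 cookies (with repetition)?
2,002

Working:
Stars and bars: C(9+6-1, 9) = C(14, 9) = 2,002.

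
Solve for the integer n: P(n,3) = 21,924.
29

P(n,3) = n(n−1)(n−2) is increasing in n; n(n−1)(n−2) ≈ (n−1)^3 = 21,924 gives n ≈ 29.0. Check: P(27,3) = 17,550, P(28,3) = 19,656, P(29,3) = 21,924 ✓. So n = 29.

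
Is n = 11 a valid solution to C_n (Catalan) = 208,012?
No
C_11 = C(22,11)/(11+1) = 705,432/12 = 58,786, which does not equal 208,012.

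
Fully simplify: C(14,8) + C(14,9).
5,005

By Pascal's identity: C(15,9) = 5,005.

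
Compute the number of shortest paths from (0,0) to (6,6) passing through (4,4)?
420

Solution: To (4,4): C(8,4)=70. From there: C(4,2)=6. Total: 420.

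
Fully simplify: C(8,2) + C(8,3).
84

Explanation: By Pascal's identity: C(9,3) = 84.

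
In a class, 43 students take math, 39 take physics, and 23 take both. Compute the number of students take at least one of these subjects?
59

Reasoning: |A∪B| = |A|+|B|-|A∩B| = 43+39-23 = 59.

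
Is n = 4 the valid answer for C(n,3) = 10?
C(4,3) = 4·3·2/3! = 24/6 = 4, which does not equal 10.

Answer: No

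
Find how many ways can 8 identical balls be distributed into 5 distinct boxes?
C(8+5-1, 5-1) = C(12, 4) = 495.
Final answer: 495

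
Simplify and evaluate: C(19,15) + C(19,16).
By Pascal's identity: C(20,16) = 4,845.

Answer: 4,845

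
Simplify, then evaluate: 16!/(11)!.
This equals 16×15×...×12 = 524,160.

Answer: 524,160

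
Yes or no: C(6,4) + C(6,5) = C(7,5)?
Yes
Pascal's identity: LHS = 15 + 6 = 21; RHS = C(7,5) = 21. Both sides agree, so the statement holds.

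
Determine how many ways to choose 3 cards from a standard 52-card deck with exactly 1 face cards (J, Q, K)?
9,360
12 face cards and 40 non-face cards: C(12,1) × C(40,2) = 12 × 780 = 9,360.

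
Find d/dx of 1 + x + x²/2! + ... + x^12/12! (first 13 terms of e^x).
Differentiating term by term gives the first 12 terms of e^x.

Answer: 1 + x + x²/2! + ... + x^11/11!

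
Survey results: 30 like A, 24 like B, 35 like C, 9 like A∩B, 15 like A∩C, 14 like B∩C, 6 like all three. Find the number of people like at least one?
|A∪B∪C| = 30+24+35-9-15-14+6 = 57.
Final answer: 57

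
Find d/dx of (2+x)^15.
15(2+x)^14
Using the power rule: d/dx (2+x)^15 = 15(2+x)^{14}.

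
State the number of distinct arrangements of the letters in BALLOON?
1,260

Solution: Word has 7 letters (B=1, A=1, L=2, O=2, N=1). Arrangements: 7!/Π(k!) = 1,260.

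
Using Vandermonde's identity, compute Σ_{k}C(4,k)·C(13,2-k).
136

Solution: = C(4+13,2) = C(17,2) = 136.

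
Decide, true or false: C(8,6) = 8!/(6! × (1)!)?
False

The correct denominator is 6!×2!, giving C(8,6) = 28; the stated RHS is 8!/(6!×1!) = 56 ≠ 28, so the statement does not hold.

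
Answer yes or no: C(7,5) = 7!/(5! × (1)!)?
No

Explanation: The correct denominator is 5!×2!, giving C(7,5) = 21; the stated RHS is 7!/(5!×1!) = 42 ≠ 21, so the statement does not hold.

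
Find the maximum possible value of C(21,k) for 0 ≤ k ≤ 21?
352,716

Working:
Maximum at k = 10 or k = 11: C(21,10) = 352,716.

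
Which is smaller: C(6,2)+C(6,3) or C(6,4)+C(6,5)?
First=35, Second=21.

Answer: C(6,4)+C(6,5)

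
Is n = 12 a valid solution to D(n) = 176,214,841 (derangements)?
D(12) = (12-1)·[D(11) + D(10)] = 11·[14,684,570 + 1,334,961] = 176,214,841, which equals 176,214,841.

Answer: Yes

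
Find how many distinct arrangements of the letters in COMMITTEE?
45,360

Word has 9 letters (C=1, O=1, M=2, I=1, T=2, E=2). Arrangements: 9!/Π(k!) = 45,360.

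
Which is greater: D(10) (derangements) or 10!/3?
D(10)

Reasoning: D(10) = (10-1)·[D(9) + D(8)] = 9·[133,496 + 14,833] = 1,334,961; 10!/3 = 3,628,800/3 = 1,209,600.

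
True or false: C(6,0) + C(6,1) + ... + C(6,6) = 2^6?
True

Binomial theorem with x = y = 1: Σ C(6,i) = (1+1)^6 = 2^6 = 64. The statement holds.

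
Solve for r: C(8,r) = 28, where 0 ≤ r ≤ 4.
2

C(8,r) is increasing for 0 ≤ r ≤ 4. Stepping up (C(8,r+1) = C(8,r)·(8−r)/(r+1)): C(8,1) = 8, C(8,2) = 28 ✓. So r = 2.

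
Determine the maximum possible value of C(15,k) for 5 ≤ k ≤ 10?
6,435

Working:
C(15,k) is maximised at the centre of the row: C(15,7) = 6,435.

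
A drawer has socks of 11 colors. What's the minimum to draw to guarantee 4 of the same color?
34

Reasoning: Worst case: 3 of each = 33. One more: 34.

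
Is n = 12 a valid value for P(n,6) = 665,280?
Yes

Reasoning: P(12,6) = 12·11·10·9·8·7 = 665,280, which equals 665,280.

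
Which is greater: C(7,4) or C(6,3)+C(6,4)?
Equal
By Pascal's identity: C(7,4) = C(6,3)+C(6,4) = 35. Equal.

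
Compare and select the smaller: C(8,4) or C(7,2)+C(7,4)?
C(7,2)+C(7,4)

Working:
C(8,4)=70; C(7,2)+C(7,4)=21+35=56.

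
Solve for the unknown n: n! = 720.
6

Working:
n! is strictly increasing. 4! = 24, 5! = 120, 6! = 720 ✓. So n = 6.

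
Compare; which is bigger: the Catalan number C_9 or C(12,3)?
C_9

Explanation: C_9 = C(18,9)/(9+1) = 48,620/10 = 4,862; C(12,3) = 220.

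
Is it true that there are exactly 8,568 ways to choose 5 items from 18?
True

Working:
C(18,5) = 8,568.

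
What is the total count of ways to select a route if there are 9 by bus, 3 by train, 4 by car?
16

Explanation: By the addition principle: 9 + 3 + 4 = 16.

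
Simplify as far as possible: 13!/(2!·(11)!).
78

This is C(13,2) = 78.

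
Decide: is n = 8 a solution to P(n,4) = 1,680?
Yes
P(8,4) = 8·7·6·5 = 1,680, which equals 1,680.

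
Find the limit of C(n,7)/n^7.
1/5040

Working:
C(n,7) ≈ n^7/7! for large n. Limit = 1/7! = 1/5040.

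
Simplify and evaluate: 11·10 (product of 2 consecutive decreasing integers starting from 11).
110

Reasoning: This is P(11,2) = 11!/(9)! = 110.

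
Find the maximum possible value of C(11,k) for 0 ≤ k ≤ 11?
462
Maximum at k = 5 or k = 6: C(11,5) = 462.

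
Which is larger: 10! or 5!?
10!

Solution: 10!=3,628,800, 5!=120. 10! > 5!.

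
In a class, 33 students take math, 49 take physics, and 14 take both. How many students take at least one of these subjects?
68

Solution: |A∪B| = |A|+|B|-|A∩B| = 33+49-14 = 68.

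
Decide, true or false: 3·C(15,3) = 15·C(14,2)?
True

Solution: Absorption identity k·C(n,k) = n·C(n-1,k-1). LHS = 3·455 = 1,365; RHS = 15·91 = 1,365.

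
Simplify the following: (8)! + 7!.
45,360

Working:
(8)! + 7! = (8)·7! + 7! = (8+1)·7! = 9·7! = 45,360.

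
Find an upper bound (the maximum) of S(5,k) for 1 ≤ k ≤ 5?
25
Row S(5,k) for k = 1..5 (via S(n,k) = k·S(n−1,k) + S(n−1,k−1)): 1, 15, 25, 10, 1. The row is unimodal; maximum at k = 3: 25.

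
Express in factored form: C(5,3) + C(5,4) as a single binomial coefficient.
C(6,4)

Explanation: By Pascal's identity: C(5,3) + C(5,4) = C(6,4) = 15.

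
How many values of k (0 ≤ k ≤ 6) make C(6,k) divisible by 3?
4
Checking C(6,k) mod 3 for k = 0..6: divisible at k = 1, 2, 4, 5. That's 4 values.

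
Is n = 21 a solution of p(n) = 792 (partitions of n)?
Yes

Working:
Pentagonal recurrence p(n) = p(n−1) + p(n−2) − p(n−5) − p(n−7) + …: p(21) = p(20) + p(19) − p(16) − p(14) + p(9) + p(6) = 627 + 490 − 231 − 135 + 30 + 11 = 792, which equals 792.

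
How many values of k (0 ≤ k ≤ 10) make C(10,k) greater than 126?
3

Reasoning: Row 10 is unimodal and symmetric about k=10/2. C(10,3)=120 ≤ 126; C(10,4)=210 > 126; by symmetry C(10,k) > 126 for k = 4..6. That's 6 - 4 + 1 = 3 values.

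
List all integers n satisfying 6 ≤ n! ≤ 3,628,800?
3, 4, 5, 6, 7, 8, 9, 10

Explanation: n! is strictly increasing; 3! = 6 and 10! = 3,628,800, so valid n = 3, 4, 5, 6, 7, 8, 9, 10.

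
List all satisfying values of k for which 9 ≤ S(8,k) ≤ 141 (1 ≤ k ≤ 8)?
2, 7

Reasoning: S(8,1)=1; S(8,2)=127; S(8,3)=966; S(8,4)=1,701; S(8,5)=1,050; S(8,6)=266; S(8,7)=28; S(8,8)=1. So valid k = 2, 7.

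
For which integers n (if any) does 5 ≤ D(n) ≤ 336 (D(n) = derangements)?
4, 5, 6

Solution: Using D(n) = (n−1)[D(n−1) + D(n−2)] with D(1)=0, D(2)=1: D(3)=2; D(4)=9; D(5)=44; D(6)=265; D(7)=1,854. So valid n = 4, 5, 6.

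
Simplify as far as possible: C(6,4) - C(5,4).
10

Working:
C(6,4) - C(5,4) = C(5,3) = 10.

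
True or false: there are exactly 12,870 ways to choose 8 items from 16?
True

Explanation: C(16,8) = 12,870.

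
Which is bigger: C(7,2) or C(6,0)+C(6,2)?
C(7,2)=21; C(6,0)+C(6,2)=1+15=16.

Answer: C(7,2)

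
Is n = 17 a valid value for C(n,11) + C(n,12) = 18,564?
Yes

Reasoning: C(17,11) + C(17,12) = 12,376 + 6,188 = 18,564, which equals 18,564.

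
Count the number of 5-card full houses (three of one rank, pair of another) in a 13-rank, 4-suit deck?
3,744

Reasoning: Triple rank: 13. Triple suits: C(4,3)=4. Pair rank: 12. Pair suits: C(4,2)=6. Total: 3,744.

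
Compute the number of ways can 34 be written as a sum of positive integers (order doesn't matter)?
12,310

Solution: Pentagonal recurrence p(n) = p(n−1) + p(n−2) − p(n−5) − p(n−7) + …: p(34) = p(33) + p(32) − p(29) − p(27) + p(22) + p(19) − p(12) − p(8) = 10,143 + 8,349 − 4,565 − 3,010 + 1,002 + 490 − 77 − 22 = 12,310.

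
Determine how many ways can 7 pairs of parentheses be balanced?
Using the Catalan number formula: C_n = C(2n, n) / (n+1)
C_7 = C(14, 7) / (7+1)
     = 3432 / 8
     = 429
Final answer: 429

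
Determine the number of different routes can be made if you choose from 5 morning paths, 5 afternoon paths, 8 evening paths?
200
By the multiplication principle: 5 × 5 × 8 = 200.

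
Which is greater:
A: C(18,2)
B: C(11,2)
A

A=C(18,2)=153, B=C(11,2)=55.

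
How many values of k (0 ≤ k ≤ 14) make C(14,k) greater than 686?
Row 14 is unimodal and symmetric about k=14/2. C(14,3)=364 ≤ 686; C(14,4)=1,001 > 686; by symmetry C(14,k) > 686 for k = 4..10. That's 10 - 4 + 1 = 7 values.

Answer: 7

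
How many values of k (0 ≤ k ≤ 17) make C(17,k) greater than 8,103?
6

Explanation: Row 17 is unimodal and symmetric about k=17/2. C(17,5)=6,188 ≤ 8,103; C(17,6)=12,376 > 8,103; by symmetry C(17,k) > 8,103 for k = 6..11. That's 11 - 6 + 1 = 6 values.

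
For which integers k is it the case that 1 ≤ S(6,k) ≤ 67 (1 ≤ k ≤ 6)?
1, 2, 4, 5, 6

Working:
S(6,1)=1; S(6,2)=31; S(6,3)=90; S(6,4)=65; S(6,5)=15; S(6,6)=1. So valid k = 1, 2, 4, 5, 6.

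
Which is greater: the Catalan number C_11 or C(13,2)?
C_11

C_11 = C(22,11)/(11+1) = 705,432/12 = 58,786; C(13,2) = 78.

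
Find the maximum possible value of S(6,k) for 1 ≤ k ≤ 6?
90

Reasoning: Row S(6,k) for k = 1..6 (via S(n,k) = k·S(n−1,k) + S(n−1,k−1)): 1, 31, 90, 65, 15, 1. The row is unimodal; maximum at k = 3: 90.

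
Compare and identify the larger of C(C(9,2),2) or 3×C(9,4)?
C(C(9,2),2)=630, 3×C(9,4)=378.
Final answer: C(C(9,2),2)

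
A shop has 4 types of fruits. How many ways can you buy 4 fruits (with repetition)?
Stars and bars: C(4+4-1, 4) = C(7, 4) = 35.

Answer: 35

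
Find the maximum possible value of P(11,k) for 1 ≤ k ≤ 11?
39,916,800

P(11,k) increases in k, so maximum at k = 11: 11! = 39,916,800.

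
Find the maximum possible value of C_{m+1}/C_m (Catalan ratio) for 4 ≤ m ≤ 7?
10/3

Solution: C_{m+1}/C_m = 2(2m+1)/(m+2), which increases with m. Maximum at m = 7: 2·15/9 = 10/3.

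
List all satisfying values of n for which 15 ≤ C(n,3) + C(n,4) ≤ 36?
C(4,3)+C(4,4)=5; C(5,3)+C(5,4)=15; C(6,3)+C(6,4)=35; C(7,3)+C(7,4)=70. So valid n = 5, 6.
Final answer: 5, 6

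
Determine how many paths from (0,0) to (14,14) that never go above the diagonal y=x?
Counted by the Catalan number C_14: C_14 = C(28,14)/(14+1) = 40,116,600/15 = 2,674,440.

Answer: 2,674,440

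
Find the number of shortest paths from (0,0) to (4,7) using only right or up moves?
330

Solution: Choose 4 rights from 11 moves: C(11,4) = 330.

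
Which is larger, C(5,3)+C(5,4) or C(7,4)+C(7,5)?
C(7,4)+C(7,5)

Explanation: First=15, Second=56.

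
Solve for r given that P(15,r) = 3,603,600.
6

P(15,r) = 15·14·…·(15−r+1), a product of r factors. Multiplying down from 15: 15 = 15; 15·14 = 210; 15·14·13 = 2,730; 15·14·13·12 = 32,760; 15·14·13·12·11 = 360,360; 15·14·13·12·11·10 = 3,603,600 ✓ (6 factors). So r = 6.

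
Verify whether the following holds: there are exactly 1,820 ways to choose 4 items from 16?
True

Reasoning: C(16,4) = 1,820.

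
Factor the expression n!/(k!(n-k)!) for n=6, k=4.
C(6,4) = 15
This is the binomial coefficient C(6,4) = 15.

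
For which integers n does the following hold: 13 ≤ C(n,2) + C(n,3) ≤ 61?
5, 6, 7

Working:
C(4,2)+C(4,3)=10; C(5,2)+C(5,3)=20; C(6,2)+C(6,3)=35; C(7,2)+C(7,3)=56; C(8,2)+C(8,3)=84. So valid n = 5, 6, 7.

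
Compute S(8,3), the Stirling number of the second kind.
Using the Stirling recurrence: S(n,k) = k·S(n-1,k) + S(n-1,k-1)
S(8,3) = 3·S(7,3) + S(7,2)
         = 3·301 + 63
         = 903 + 63
         = 966
Final answer: 966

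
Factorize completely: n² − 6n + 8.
(n − 2)(n − 4)

Explanation: Seek roots whose sum is 6 and product is 8: (2, 4). So n² − 6n + 8 = (n − 2)(n − 4).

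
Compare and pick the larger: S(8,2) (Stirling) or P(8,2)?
S(8,2) = 2·S(7,2) + S(7,1) = 2·63 + 1 = 127; P(8,2) = 56.
Final answer: S(8,2)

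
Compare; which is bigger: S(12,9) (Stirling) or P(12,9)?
P(12,9)

Explanation: S(12,9) = 9·S(11,9) + S(11,8) = 9·1,155 + 11,880 = 22,275; P(12,9) = 79,833,600.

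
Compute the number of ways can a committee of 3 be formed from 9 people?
C(9,3) = 9! / (3! × (9-3)!)
         = 9! / (3! × 6!)
         = 84
Final answer: 84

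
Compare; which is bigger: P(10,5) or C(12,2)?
P(10,5)=30,240, C(12,2)=66.
Final answer: P(10,5)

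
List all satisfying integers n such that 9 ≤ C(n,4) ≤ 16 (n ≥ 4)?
6

Reasoning: C(5,4)=5; C(6,4)=15; C(7,4)=35. So valid n = 6.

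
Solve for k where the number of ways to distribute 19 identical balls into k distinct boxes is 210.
3

Reasoning: Stars and bars: the count is C(19+k−1, k−1), increasing in k. k=2: C(20,1) = 20, k=3: C(21,2) = 210 ✓. So k = 3.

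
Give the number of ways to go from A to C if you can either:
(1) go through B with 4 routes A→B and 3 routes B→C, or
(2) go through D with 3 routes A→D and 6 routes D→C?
30

Route via B: 4×3=12. Route via D: 3×6=18. Total: 30.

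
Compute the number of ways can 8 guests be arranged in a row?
40,320

Arrangements of 8 distinct objects: 8! = 40,320.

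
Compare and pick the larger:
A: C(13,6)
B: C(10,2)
A=C(13,6)=1,716, B=C(10,2)=45.

Answer: A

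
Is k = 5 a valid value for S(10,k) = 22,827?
S(10,5) = 5·S(9,5) + S(9,4) = 5·6,951 + 7,770 = 42,525, which does not equal 22,827.
Final answer: No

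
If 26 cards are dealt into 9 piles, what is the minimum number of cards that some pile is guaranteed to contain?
3
Pigeonhole: ⌈26/9⌉ = 3.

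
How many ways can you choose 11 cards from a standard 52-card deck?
60,403,728,840

Reasoning: C(52,11) = 60,403,728,840.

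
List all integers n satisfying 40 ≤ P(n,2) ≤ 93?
P(6,2)=30; P(7,2)=42; P(8,2)=56; P(9,2)=72; P(10,2)=90; P(11,2)=110. So valid n = 7, 8, 9, 10.

Answer: 7, 8, 9, 10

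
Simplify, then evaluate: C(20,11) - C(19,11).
92,378

Explanation: C(20,11) - C(19,11) = C(19,10) = 92,378.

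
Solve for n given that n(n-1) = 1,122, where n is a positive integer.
34

n² − n − 1,122 = 0, so n = (1 ± √(1 + 4·1,122))/2 = (1 ± √4,489)/2 = (1 ± 67)/2, i.e. n = 34 or n = -33. Taking the positive root, n = 34 (check: 34×33 = 1,122).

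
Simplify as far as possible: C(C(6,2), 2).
C(6,2) = 15, then C(15, 2) = 105.

Answer: 105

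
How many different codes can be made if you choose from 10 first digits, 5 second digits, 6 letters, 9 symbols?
2,700

Explanation: By the multiplication principle: 10 × 5 × 6 × 9 = 2,700.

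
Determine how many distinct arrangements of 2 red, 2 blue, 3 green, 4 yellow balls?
Multinomial: 11!/(2! × 2! × 3! × 4!) = 69,300.

Answer: 69,300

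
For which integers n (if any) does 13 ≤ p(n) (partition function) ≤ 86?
Tabulating p(n) via p(n) = p(n−1) + p(n−2) − p(n−5) − p(n−7) + …: p(6)=11; p(7)=15; p(8)=22; p(9)=30; p(10)=42; p(11)=56; p(12)=77; p(13)=101. So valid n = 7, 8, 9, 10, 11, 12.
Final answer: 7, 8, 9, 10, 11, 12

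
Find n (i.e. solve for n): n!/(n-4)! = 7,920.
n!/(n-4)! = n×(n-1)×(n-2)×(n-3), a product of 4 consecutive integers ≈ (n−1.5)^4. 7,920^(1/4) + 1.5 ≈ 10.9; check n = 11: 11×10×9×8 = 7,920 ✓. So n = 11.

Answer: 11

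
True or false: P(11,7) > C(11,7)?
True
P(11,7) = 1,663,200 and C(11,7) = 330; P(n,r) = r! × C(n,r) so P > C whenever r ≥ 2.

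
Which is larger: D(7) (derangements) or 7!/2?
D(7) = (7-1)·[D(6) + D(5)] = 6·[265 + 44] = 1,854; 7!/2 = 5,040/2 = 2,520.
Final answer: 7!/2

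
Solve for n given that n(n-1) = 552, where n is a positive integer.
24

Reasoning: n² − n − 552 = 0, so n = (1 ± √(1 + 4·552))/2 = (1 ± √2,209)/2 = (1 ± 47)/2, i.e. n = 24 or n = -23. Taking the positive root, n = 24 (check: 24×23 = 552).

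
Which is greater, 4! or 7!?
4!=24, 7!=5,040. 7! > 4!.

Answer: 7!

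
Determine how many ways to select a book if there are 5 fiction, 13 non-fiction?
18

Explanation: By the addition principle: 5 + 13 = 18.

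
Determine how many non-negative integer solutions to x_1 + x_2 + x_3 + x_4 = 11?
364
C(11+4-1, 4-1) = 364.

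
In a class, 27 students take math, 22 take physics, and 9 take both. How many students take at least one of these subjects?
40
|A∪B| = |A|+|B|-|A∩B| = 27+22-9 = 40.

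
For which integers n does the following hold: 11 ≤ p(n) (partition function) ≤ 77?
6, 7, 8, 9, 10, 11, 12

Explanation: Tabulating p(n) via p(n) = p(n−1) + p(n−2) − p(n−5) − p(n−7) + …: p(5)=7; p(6)=11; p(7)=15; p(8)=22; p(9)=30; p(10)=42; p(11)=56; p(12)=77; p(13)=101. So valid n = 6, 7, 8, 9, 10, 11, 12.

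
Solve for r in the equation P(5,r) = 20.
P(5,r) = 5·4·…·(5−r+1), a product of r factors. Multiplying down from 5: 5 = 5; 5·4 = 20 ✓ (2 factors). So r = 2.
Final answer: 2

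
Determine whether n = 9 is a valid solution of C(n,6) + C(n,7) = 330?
No

Solution: C(9,6) + C(9,7) = 84 + 36 = 120, which does not equal 330.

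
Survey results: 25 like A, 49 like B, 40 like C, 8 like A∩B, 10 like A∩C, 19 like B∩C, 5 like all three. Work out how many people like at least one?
82

Explanation: |A∪B∪C| = 25+49+40-8-10-19+5 = 82.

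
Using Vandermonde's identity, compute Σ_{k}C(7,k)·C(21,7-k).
1,184,040

Working:
= C(7+21,7) = C(28,7) = 1,184,040.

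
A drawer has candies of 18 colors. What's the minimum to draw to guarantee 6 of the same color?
91

Explanation: Worst case: 5 of each = 90. One more: 91.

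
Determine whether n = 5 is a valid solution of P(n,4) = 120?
Yes

Reasoning: P(5,4) = 5·4·3·2 = 120, which equals 120.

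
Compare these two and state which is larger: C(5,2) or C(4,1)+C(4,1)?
C(5,2)

Solution: C(5,2)=10; C(4,1)+C(4,1)=4+4=8.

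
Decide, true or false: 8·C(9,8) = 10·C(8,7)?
Absorption identity k·C(n,k) = n·C(n-1,k-1). LHS = 8·9 = 72; RHS = 10·8 = 80.
Final answer: False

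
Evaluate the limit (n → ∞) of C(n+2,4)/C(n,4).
1
Both numerator and denominator grow as n^4/4! for large n, so the ratio → 1.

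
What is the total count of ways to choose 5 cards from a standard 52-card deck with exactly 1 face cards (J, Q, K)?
12 face cards and 40 non-face cards: C(12,1) × C(40,4) = 12 × 91,390 = 1,096,680.
Final answer: 1,096,680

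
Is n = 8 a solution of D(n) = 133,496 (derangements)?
D(8) = (8-1)·[D(7) + D(6)] = 7·[1,854 + 265] = 14,833, which does not equal 133,496.
Final answer: No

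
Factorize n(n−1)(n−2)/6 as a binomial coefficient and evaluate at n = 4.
C(n,3); C(4,3) = 4

Explanation: n(n−1)(n−2)/6 = n!/(3!(n−3)!) = C(n,3). At n = 4: C(4,3) = 4.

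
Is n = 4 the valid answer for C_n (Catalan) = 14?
Yes

Working:
C_4 = C(8,4)/(4+1) = 70/5 = 14, which equals 14.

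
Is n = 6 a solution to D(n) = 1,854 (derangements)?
D(6) = (6-1)·[D(5) + D(4)] = 5·[44 + 9] = 265, which does not equal 1,854.

Answer: No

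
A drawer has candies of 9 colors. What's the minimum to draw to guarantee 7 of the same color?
55

Worst case: 6 of each = 54. One more: 55.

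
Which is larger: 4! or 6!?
6!

Solution: 4!=24, 6!=720. 6! > 4!.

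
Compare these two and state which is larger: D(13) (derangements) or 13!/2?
13!/2

D(13) = (13-1)·[D(12) + D(11)] = 12·[176,214,841 + 14,684,570] = 2,290,792,932; 13!/2 = 6,227,020,800/2 = 3,113,510,400.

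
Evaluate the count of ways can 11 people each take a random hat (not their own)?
14,684,570

Solution: Using D(n) = (n-1)[D(n-1) + D(n-2)]:
D(11) = (11-1) × [D(10) + D(9)]
      = 10 × [1334961 + 133496]
      = 10 × 1468457
      = 14,684,570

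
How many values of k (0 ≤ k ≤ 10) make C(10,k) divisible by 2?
7

Reasoning: Checking C(10,k) mod 2 for k = 0..10: divisible at k = 1, 3, 4, 5, 6, 7, 9. That's 7 values.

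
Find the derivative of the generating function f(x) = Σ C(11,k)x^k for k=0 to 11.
Term-by-term differentiation gives Σ k·C(11,k)x^{k-1} for k=1 to 11.
Final answer: Σ k·C(11,k)x^(k-1) for k=1 to 11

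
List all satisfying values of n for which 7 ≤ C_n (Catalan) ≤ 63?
C_3=5; C_4=14; C_5=42; C_6=132. So valid n = 4, 5.
Final answer: 4, 5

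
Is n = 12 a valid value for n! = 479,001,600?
Yes

Solution: 12! = 12·11! = 12·39,916,800 = 479,001,600, which equals 479,001,600.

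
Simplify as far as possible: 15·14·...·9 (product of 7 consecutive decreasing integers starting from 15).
32,432,400
This is P(15,7) = 15!/(8)! = 32,432,400.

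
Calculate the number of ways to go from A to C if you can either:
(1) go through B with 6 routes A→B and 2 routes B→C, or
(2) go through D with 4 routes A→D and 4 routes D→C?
28
Route via B: 6×2=12. Route via D: 4×4=16. Total: 28.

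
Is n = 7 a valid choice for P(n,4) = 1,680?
No
P(7,4) = 7·6·5·4 = 840, which does not equal 1,680.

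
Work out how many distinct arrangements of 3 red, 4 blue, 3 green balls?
Multinomial: 10!/(3! × 4! × 3!) = 4,200.
Final answer: 4,200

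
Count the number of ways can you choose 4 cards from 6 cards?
C(6,4) = 6! / (4! × (6-4)!)
         = 6! / (4! × 2!)
         = 15

Answer: 15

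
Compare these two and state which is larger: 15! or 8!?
15!=1,307,674,368,000, 8!=40,320. 15! > 8!.

Answer: 15!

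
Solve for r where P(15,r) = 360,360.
P(15,r) = 15·14·…·(15−r+1), a product of r factors. Multiplying down from 15: 15 = 15; 15·14 = 210; 15·14·13 = 2,730; 15·14·13·12 = 32,760; 15·14·13·12·11 = 360,360 ✓ (5 factors). So r = 5.
Final answer: 5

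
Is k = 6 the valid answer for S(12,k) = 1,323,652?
Yes

Solution: S(12,6) = 6·S(11,6) + S(11,5) = 6·179,487 + 246,730 = 1,323,652, which equals 1,323,652.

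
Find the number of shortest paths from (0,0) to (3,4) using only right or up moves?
35

Working:
Choose 3 rights from 7 moves: C(7,3) = 35.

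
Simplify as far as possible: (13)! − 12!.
(13)! − 12! = (13)·12! − 12! = (13−1)·12! = 12·12! = 5,748,019,200.
Final answer: 5,748,019,200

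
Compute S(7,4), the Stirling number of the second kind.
350

Explanation: Using the Stirling recurrence: S(n,k) = k·S(n-1,k) + S(n-1,k-1)
S(7,4) = 4·S(6,4) + S(6,3)
         = 4·65 + 90
         = 260 + 90
         = 350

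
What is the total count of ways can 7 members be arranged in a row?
5,040

Explanation: Arrangements of 7 distinct objects: 7! = 5,040.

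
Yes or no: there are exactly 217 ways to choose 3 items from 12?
No
C(12,3) = 220 ≠ 217.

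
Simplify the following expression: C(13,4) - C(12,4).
C(13,4) - C(12,4) = C(12,3) = 220.

Answer: 220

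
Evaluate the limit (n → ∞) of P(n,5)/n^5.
1

Working:
P(n,5) = n(n-1)···(n-4) ≈ n^5 for large n. Limit = 1.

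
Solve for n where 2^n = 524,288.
19

524,288 = 1,024 × 512 = 2^10 × 2^9 = 2^19, so n = 19.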